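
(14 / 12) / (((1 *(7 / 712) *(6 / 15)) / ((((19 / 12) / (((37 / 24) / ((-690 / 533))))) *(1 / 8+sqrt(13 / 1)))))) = -7778600 *sqrt(13) / 19721-972325 / 19721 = -1471.45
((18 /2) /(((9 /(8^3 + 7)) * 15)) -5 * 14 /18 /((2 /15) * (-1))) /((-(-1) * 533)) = 1913 /15990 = 0.12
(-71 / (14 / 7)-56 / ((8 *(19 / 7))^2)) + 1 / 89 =-35.61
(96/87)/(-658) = -16/9541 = -0.00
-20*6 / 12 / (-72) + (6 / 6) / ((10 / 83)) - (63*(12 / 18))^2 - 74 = -329321 / 180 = -1829.56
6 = 6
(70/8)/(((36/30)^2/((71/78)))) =62125/11232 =5.53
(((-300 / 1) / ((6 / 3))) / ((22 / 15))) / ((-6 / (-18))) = -3375 / 11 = -306.82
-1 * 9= -9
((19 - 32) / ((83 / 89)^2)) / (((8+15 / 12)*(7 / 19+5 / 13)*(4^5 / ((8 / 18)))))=-0.00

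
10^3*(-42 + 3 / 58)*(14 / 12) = -1419250 / 29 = -48939.66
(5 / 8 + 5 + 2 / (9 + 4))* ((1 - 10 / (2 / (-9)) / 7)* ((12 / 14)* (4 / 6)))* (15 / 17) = 21.64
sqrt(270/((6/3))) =3 * sqrt(15) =11.62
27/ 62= 0.44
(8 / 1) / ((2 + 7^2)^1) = 8 / 51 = 0.16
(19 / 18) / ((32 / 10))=95 / 288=0.33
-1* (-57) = 57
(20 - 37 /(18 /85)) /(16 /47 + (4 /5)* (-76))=654475 /255744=2.56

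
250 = 250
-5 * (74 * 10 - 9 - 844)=565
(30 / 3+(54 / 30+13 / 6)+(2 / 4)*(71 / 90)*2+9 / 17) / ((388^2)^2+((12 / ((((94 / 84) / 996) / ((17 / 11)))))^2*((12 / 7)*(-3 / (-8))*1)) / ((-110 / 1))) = 34379513047 / 50971990729930850304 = 0.00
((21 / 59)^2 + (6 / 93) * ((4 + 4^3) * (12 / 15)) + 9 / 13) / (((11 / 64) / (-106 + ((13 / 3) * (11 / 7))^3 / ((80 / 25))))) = -131847550089128 / 714545096265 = -184.52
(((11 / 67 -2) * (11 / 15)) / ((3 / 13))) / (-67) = 5863 / 67335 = 0.09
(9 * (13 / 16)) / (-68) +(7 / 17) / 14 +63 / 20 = 983 / 320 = 3.07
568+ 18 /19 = 10810 /19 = 568.95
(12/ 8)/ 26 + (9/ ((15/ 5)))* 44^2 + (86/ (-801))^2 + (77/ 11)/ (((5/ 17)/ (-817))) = -2274795064141/ 166816260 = -13636.53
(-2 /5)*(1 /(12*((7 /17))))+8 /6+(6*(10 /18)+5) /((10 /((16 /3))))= 3589 /630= 5.70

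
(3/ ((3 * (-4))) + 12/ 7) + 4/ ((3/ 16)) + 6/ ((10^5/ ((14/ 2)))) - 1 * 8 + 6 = 21837941/ 1050000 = 20.80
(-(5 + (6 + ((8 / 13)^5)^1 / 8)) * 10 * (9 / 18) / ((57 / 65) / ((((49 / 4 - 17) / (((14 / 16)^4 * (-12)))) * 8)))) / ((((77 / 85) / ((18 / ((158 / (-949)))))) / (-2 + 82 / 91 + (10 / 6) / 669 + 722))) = 57003460417004548352000 / 1953473587194129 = 29180563.68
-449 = -449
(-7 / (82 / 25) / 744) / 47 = -175 / 2867376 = -0.00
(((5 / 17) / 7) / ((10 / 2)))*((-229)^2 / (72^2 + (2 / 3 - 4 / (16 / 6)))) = 314646 / 3700781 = 0.09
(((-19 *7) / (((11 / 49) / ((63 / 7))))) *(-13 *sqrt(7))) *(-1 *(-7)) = 5337423 *sqrt(7) / 11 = 1283772.17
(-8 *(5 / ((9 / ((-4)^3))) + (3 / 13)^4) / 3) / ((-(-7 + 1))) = 36555164 / 2313441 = 15.80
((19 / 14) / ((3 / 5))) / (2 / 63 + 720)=285 / 90724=0.00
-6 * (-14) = 84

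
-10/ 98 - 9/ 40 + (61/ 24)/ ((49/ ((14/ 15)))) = -983/ 3528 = -0.28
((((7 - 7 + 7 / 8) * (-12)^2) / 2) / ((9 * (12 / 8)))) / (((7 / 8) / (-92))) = -1472 / 3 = -490.67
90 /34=45 /17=2.65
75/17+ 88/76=1799/323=5.57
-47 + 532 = 485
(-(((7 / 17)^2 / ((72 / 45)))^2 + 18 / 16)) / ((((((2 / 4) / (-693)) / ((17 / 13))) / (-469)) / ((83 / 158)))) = -163842230335707 / 322921664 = -507374.54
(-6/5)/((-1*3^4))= 2/135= 0.01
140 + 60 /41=141.46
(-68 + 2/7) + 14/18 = -4217/63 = -66.94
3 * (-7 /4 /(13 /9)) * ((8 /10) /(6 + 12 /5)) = -9 /26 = -0.35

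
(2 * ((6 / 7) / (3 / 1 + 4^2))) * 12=144 / 133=1.08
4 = 4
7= 7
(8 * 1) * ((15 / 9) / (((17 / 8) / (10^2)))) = 32000 / 51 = 627.45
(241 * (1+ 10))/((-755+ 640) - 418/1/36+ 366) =47718/4309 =11.07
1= 1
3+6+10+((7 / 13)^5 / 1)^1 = 7071374 / 371293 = 19.05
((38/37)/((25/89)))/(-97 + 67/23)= -38893/1000850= -0.04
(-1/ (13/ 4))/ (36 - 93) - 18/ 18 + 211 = 155614/ 741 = 210.01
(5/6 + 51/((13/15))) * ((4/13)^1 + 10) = 311885/507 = 615.16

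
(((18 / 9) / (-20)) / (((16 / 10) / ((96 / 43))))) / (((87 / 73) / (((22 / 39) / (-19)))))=3212 / 924027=0.00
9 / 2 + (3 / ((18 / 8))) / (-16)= 4.42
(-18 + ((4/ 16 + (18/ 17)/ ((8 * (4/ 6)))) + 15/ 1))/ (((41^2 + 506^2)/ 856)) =-37129/ 4381189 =-0.01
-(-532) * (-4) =-2128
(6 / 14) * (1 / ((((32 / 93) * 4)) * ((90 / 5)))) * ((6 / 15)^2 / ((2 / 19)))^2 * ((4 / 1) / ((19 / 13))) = 7657 / 70000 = 0.11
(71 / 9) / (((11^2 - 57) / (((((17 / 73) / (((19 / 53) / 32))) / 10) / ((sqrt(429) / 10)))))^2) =57637871 / 29710688436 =0.00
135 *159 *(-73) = -1566945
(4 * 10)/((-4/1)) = -10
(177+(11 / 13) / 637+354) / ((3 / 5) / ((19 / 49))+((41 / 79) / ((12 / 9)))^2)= 41713455003040 / 133457316447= 312.56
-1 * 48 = -48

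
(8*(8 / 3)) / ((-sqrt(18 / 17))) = -20.73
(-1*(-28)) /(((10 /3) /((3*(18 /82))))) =1134 /205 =5.53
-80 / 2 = -40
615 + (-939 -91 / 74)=-24067 / 74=-325.23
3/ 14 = 0.21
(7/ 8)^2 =49/ 64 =0.77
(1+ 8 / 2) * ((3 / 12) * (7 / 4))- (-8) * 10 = 1315 / 16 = 82.19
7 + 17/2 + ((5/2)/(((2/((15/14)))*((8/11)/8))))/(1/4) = 521/7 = 74.43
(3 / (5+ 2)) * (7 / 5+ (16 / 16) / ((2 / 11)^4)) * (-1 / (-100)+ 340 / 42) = 1247928657 / 392000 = 3183.49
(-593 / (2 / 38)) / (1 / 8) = -90136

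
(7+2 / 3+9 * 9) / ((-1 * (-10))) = 133 / 15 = 8.87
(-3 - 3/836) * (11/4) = -2511/304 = -8.26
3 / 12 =1 / 4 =0.25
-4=-4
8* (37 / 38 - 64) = -9580 / 19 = -504.21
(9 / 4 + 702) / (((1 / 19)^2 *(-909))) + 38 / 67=-7555179 / 27068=-279.12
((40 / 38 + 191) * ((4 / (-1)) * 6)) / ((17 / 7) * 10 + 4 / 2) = -76629 / 437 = -175.35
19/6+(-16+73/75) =-593/50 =-11.86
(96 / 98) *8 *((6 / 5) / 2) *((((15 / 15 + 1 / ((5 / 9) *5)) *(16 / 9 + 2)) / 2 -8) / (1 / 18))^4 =41101463433019392 / 95703125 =429468352.61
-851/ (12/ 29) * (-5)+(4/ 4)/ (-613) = 75641123/ 7356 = 10282.92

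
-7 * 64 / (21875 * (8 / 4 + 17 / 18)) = -1152 / 165625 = -0.01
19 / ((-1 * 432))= -19 / 432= -0.04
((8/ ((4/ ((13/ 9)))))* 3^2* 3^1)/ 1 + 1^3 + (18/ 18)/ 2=159/ 2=79.50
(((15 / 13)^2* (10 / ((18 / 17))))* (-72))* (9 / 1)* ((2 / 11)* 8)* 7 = -154224000 / 1859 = -82960.73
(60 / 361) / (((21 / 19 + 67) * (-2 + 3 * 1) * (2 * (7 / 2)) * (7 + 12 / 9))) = 18 / 430255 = 0.00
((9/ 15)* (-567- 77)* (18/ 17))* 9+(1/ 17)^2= -5320723/ 1445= -3682.16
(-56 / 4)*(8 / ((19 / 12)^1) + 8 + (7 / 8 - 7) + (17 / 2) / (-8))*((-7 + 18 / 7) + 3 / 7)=328.45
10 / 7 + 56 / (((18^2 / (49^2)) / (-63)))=-1646996 / 63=-26142.79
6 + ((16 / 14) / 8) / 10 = 421 / 70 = 6.01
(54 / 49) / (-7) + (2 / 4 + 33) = 22873 / 686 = 33.34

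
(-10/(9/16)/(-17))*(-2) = -320/153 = -2.09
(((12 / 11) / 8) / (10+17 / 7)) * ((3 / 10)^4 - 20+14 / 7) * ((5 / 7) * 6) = -0.85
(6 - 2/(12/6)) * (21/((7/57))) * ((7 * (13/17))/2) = 2288.38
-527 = -527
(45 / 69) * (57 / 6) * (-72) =-10260 / 23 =-446.09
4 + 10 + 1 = 15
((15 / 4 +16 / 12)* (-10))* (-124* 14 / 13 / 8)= 66185 / 78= 848.53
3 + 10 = 13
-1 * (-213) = 213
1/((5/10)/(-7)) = -14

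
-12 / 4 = -3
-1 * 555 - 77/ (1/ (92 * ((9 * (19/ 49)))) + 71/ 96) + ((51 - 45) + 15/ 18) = -365578169/ 560838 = -651.84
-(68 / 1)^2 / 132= -35.03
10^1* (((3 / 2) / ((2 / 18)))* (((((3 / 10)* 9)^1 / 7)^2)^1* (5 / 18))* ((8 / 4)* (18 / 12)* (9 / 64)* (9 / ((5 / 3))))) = 1594323 / 125440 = 12.71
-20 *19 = -380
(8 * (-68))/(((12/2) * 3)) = -272/9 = -30.22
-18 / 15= -6 / 5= -1.20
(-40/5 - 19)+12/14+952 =6481/7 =925.86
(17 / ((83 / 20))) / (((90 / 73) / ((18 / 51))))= 292 / 249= 1.17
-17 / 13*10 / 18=-85 / 117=-0.73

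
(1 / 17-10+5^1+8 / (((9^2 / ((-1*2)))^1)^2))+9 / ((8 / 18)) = 6832177 / 446148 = 15.31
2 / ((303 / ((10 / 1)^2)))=0.66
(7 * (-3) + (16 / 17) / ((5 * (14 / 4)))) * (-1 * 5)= 12463 / 119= 104.73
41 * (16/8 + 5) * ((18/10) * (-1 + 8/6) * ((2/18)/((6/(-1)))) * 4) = -574/45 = -12.76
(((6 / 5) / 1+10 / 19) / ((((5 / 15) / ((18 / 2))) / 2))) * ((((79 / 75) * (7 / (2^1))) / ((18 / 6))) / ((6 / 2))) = 90692 / 2375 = 38.19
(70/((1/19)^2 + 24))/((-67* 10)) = -0.00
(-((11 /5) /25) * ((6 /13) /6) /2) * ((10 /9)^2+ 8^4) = -1825318 /131625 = -13.87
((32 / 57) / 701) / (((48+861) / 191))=0.00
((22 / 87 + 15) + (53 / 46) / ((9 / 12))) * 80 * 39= 34938800 / 667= 52382.01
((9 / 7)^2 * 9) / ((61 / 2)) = 1458 / 2989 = 0.49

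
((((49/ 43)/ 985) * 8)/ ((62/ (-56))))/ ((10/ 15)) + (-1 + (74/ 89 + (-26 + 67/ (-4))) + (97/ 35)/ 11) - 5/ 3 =-4788294169853/ 107976279180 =-44.35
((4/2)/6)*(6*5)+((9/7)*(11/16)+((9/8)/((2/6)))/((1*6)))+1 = 697/56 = 12.45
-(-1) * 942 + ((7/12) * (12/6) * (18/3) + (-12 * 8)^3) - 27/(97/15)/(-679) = -58208862776/65863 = -883786.99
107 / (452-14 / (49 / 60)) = 749 / 3044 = 0.25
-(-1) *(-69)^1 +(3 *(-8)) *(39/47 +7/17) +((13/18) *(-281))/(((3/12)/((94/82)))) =-303490709/294831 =-1029.37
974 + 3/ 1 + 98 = 1075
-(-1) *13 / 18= 13 / 18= 0.72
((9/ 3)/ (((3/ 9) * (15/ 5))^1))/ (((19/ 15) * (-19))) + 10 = 3565/ 361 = 9.88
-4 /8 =-1 /2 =-0.50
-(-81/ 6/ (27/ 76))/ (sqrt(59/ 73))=38 * sqrt(4307)/ 59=42.27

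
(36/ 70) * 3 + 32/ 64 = 143/ 70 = 2.04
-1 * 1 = -1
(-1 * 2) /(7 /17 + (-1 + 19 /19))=-34 /7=-4.86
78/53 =1.47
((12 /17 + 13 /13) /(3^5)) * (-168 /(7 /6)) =-464 /459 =-1.01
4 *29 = 116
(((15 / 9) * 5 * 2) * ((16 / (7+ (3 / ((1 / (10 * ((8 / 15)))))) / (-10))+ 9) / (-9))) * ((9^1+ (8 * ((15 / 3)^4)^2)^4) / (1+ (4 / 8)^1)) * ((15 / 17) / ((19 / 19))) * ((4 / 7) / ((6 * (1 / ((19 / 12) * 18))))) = -3373274820915699098569469000.00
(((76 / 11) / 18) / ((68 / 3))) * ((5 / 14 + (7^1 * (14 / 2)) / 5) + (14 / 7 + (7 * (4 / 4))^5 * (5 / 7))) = 15982819 / 78540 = 203.50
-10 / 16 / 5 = -1 / 8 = -0.12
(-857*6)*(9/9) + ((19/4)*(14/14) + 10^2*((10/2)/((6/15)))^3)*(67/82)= 50658447/328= 154446.48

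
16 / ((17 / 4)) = 64 / 17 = 3.76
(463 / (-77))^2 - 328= -1730343 / 5929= -291.84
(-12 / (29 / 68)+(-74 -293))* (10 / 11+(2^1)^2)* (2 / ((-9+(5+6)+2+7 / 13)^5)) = -459501820596 / 228060851381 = -2.01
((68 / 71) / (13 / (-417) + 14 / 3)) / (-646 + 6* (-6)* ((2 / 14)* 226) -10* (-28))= -33082 / 244704269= -0.00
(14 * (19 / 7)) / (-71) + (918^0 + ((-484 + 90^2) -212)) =525717 / 71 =7404.46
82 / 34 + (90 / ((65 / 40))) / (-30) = 125 / 221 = 0.57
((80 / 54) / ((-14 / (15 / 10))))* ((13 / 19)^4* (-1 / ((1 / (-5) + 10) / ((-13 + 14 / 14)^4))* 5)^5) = 1188107846617755392409600000000000 / 257687198474503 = 4610659177682485338.76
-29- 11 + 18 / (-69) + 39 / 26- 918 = -44011 / 46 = -956.76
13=13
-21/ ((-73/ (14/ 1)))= 294/ 73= 4.03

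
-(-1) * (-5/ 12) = -5/ 12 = -0.42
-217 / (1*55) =-217 / 55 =-3.95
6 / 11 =0.55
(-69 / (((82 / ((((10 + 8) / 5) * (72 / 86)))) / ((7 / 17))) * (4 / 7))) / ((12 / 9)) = -821583 / 599420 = -1.37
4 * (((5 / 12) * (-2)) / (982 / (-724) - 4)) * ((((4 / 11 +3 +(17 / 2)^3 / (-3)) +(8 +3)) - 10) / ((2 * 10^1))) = -9573271 / 1535688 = -6.23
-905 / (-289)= 905 / 289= 3.13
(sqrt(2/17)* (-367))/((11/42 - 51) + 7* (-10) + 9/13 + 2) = 200382* sqrt(34)/1095701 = 1.07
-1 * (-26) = 26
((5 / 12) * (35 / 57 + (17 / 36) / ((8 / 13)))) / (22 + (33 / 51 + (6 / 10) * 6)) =3212575 / 146496384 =0.02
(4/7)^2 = 16/49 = 0.33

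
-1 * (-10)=10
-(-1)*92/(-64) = -23/16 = -1.44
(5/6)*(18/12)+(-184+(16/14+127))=-1529/28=-54.61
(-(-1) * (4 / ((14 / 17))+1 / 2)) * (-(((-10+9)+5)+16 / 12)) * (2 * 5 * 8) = -16000 / 7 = -2285.71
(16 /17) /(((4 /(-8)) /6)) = -192 /17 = -11.29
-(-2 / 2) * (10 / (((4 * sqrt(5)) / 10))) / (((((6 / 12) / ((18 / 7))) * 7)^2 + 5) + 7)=6480 * sqrt(5) / 17953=0.81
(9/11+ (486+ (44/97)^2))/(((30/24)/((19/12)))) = 957723329/1552485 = 616.90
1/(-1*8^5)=-1/32768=-0.00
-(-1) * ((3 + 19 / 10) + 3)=79 / 10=7.90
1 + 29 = 30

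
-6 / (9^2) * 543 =-362 / 9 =-40.22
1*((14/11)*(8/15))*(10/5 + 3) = 112/33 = 3.39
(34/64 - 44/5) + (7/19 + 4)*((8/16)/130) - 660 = -26409317/39520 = -668.25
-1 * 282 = -282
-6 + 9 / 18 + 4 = -1.50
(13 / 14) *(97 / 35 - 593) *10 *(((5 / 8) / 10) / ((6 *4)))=-44759 / 3136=-14.27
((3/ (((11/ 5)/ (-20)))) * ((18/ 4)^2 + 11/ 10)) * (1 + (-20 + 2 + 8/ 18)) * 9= 954345/ 11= 86758.64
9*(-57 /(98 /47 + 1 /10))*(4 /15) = -64296 /1027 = -62.61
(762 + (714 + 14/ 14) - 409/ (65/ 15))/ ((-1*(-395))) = 17974/ 5135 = 3.50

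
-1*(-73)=73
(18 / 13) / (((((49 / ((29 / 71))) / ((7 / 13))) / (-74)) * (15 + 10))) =-0.02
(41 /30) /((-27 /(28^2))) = -16072 /405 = -39.68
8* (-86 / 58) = -11.86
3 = 3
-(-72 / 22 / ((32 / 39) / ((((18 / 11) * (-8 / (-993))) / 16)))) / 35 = 1053 / 11214280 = 0.00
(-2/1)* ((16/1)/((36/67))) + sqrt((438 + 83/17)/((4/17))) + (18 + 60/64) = -5849/144 + sqrt(7529)/2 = 2.77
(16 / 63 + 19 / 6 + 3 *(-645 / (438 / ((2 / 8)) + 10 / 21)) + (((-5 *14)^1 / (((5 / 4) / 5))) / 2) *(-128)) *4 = 83106713492 / 1159263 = 71689.27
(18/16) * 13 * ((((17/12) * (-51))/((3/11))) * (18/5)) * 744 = -103772097/10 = -10377209.70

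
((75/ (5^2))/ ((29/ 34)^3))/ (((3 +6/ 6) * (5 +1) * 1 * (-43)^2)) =4913/ 45095261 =0.00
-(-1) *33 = 33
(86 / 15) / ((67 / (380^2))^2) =358643392000 / 13467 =26631275.86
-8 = -8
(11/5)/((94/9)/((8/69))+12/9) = 132/5485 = 0.02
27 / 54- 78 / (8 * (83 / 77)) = -2837 / 332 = -8.55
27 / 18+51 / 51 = 5 / 2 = 2.50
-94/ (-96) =47/ 48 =0.98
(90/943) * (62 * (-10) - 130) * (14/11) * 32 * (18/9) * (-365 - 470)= 50500800000/10373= 4868485.49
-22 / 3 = -7.33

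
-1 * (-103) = 103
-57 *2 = -114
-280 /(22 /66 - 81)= 420 /121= 3.47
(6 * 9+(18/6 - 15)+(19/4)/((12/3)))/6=691/96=7.20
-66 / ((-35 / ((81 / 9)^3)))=48114 / 35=1374.69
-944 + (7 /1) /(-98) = -13217 /14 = -944.07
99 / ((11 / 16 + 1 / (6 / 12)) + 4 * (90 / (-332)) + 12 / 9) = 394416 / 11699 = 33.71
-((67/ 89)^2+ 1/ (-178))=-8889/ 15842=-0.56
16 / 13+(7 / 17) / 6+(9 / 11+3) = 74645 / 14586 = 5.12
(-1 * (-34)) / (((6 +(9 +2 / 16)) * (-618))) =-136 / 37389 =-0.00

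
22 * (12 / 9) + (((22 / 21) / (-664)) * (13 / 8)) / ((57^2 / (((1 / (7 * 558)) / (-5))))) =103815150405263 / 3539152854720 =29.33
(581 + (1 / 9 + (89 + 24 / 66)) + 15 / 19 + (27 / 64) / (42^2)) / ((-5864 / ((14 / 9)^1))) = -15838662155 / 88947403776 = -0.18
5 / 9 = 0.56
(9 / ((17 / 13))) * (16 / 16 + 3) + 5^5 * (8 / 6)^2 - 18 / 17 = 854050 / 153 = 5582.03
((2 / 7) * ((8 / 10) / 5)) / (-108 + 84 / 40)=-16 / 37065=-0.00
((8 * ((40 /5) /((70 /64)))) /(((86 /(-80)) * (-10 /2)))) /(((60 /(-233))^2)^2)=188626913344 /76190625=2475.72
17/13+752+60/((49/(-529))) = 67237/637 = 105.55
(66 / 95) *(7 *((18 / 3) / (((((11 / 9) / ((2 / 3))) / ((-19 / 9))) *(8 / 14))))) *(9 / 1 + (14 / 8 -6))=-2793 / 10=-279.30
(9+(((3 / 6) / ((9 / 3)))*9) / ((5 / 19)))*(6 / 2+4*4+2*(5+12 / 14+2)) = 5103 / 10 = 510.30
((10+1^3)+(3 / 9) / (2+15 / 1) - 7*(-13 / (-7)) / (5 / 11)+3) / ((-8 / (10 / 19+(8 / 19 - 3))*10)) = -24167 / 64600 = -0.37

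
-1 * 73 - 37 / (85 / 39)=-7648 / 85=-89.98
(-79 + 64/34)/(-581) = 1311/9877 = 0.13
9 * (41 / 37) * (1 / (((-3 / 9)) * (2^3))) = -1107 / 296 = -3.74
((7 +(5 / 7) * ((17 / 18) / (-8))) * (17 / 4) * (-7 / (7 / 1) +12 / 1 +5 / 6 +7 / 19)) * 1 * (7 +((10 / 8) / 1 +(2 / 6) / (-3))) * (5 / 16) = 241495342205 / 264757248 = 912.14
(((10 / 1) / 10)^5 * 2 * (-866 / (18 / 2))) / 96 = -433 / 216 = -2.00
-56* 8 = -448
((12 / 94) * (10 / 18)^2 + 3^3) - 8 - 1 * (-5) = 30506 / 1269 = 24.04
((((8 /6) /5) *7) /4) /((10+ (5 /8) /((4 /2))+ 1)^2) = 0.00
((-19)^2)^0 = 1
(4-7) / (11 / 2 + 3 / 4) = -12 / 25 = -0.48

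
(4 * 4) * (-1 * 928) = -14848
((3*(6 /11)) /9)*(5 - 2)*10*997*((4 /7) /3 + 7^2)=20598020 /77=267506.75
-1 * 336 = -336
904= 904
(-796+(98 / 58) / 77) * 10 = -2539170 / 319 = -7959.78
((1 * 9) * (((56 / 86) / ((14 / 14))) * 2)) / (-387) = -56 / 1849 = -0.03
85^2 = 7225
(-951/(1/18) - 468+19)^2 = 308599489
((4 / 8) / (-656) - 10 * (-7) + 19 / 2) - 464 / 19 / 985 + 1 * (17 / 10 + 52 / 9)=19215286477 / 220986720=86.95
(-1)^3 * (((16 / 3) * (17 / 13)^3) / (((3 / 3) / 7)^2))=-3851792 / 6591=-584.40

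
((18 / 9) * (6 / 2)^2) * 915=16470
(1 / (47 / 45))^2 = 0.92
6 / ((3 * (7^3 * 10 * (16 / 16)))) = 1 / 1715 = 0.00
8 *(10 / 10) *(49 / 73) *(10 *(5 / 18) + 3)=20384 / 657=31.03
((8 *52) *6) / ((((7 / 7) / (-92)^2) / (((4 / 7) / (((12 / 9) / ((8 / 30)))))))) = 84504576 / 35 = 2414416.46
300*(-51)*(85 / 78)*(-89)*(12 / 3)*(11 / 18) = 141465500 / 39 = 3627320.51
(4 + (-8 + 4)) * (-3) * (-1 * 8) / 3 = 0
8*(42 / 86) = 168 / 43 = 3.91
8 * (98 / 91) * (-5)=-560 / 13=-43.08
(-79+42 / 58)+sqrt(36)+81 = 253 / 29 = 8.72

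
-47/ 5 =-9.40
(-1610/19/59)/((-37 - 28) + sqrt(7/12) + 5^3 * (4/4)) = -1159200/48419353 + 3220 * sqrt(21)/48419353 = -0.02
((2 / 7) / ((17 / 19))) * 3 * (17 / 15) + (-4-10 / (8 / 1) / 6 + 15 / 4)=527 / 840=0.63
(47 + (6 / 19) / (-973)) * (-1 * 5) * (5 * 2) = -43444150 / 18487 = -2349.98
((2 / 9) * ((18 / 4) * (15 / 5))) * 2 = 6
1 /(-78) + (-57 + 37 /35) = -152759 /2730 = -55.96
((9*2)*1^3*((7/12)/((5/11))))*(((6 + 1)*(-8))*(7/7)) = -6468/5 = -1293.60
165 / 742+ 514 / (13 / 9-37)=-844923 / 59360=-14.23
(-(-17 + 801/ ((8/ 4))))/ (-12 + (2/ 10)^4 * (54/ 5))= 2396875/ 74892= 32.00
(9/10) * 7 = 63/10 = 6.30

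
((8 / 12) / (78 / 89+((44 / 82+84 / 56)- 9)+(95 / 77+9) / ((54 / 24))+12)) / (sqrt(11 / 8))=613032 * sqrt(22) / 52908325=0.05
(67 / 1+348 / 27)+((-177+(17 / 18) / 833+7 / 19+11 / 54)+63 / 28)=-9480455 / 100548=-94.29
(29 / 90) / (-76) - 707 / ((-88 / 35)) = 2644582 / 9405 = 281.19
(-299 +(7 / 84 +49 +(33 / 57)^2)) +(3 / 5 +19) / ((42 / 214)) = -1080941 / 7220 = -149.71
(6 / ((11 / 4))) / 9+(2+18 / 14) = 815 / 231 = 3.53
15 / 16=0.94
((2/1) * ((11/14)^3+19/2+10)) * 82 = 2248399/686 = 3277.55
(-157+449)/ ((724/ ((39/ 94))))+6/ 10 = 65277/ 85070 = 0.77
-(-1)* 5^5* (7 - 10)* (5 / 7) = -46875 / 7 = -6696.43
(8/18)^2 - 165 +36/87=-386149/2349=-164.39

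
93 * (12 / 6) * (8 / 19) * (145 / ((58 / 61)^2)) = 6921060 / 551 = 12560.91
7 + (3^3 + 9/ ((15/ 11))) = 203/ 5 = 40.60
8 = 8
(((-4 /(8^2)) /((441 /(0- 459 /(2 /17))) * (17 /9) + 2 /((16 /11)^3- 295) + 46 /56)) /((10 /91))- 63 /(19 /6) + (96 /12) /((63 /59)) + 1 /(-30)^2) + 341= 98058787030663 /299277052200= 327.65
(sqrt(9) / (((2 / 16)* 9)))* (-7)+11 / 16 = -863 / 48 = -17.98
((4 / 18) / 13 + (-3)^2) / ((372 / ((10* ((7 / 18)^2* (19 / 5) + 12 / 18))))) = 2121605 / 7050888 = 0.30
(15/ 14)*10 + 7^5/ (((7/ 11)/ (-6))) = -1109187/ 7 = -158455.29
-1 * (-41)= 41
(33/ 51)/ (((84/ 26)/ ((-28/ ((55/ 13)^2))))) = -4394/ 14025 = -0.31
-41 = -41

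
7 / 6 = 1.17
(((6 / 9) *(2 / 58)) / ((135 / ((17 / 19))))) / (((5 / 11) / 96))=11968 / 371925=0.03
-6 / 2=-3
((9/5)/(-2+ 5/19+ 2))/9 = 19/25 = 0.76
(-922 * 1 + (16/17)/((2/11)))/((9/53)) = -826058/153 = -5399.07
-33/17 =-1.94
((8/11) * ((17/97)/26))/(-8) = -0.00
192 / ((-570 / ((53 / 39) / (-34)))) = 848 / 62985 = 0.01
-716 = -716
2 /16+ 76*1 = 609 /8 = 76.12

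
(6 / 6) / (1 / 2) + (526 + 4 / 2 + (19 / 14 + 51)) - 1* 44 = 7537 / 14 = 538.36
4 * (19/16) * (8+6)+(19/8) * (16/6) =437/6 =72.83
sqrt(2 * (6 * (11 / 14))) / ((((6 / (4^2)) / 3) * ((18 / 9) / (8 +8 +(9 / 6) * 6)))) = 100 * sqrt(462) / 7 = 307.06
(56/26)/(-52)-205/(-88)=34029/14872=2.29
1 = 1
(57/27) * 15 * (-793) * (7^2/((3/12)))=-14765660/3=-4921886.67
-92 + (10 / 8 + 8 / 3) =-88.08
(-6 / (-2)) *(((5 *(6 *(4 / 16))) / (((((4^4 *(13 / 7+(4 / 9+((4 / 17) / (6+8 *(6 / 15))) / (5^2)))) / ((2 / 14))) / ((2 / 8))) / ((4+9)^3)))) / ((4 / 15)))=26092945125 / 2323259392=11.23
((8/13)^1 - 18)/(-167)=226/2171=0.10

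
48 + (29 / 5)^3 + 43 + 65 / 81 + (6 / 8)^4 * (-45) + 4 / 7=4957804753 / 18144000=273.25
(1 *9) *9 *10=810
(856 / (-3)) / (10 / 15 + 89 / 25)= -21400 / 317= -67.51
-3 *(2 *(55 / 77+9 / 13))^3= -50331648 / 753571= -66.79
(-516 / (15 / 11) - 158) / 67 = -2682 / 335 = -8.01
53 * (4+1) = 265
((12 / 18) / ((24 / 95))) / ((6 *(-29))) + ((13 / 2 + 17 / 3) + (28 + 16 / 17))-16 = 2672069 / 106488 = 25.09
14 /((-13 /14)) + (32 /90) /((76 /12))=-55652 /3705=-15.02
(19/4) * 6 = 57/2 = 28.50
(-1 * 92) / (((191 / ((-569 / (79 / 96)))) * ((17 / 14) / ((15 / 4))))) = 263833920 / 256513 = 1028.54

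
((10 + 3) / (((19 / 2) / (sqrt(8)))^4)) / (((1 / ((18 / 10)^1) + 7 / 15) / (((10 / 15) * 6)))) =1198080 / 2997383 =0.40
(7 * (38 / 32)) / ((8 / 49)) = 50.91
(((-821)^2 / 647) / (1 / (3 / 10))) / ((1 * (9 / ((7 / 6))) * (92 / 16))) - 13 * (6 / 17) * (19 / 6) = -85191436 / 11383965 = -7.48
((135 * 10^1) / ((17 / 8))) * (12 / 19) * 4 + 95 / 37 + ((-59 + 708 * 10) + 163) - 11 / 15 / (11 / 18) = 525265639 / 59755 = 8790.32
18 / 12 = 3 / 2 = 1.50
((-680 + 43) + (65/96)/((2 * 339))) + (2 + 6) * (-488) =-295564543/65088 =-4541.00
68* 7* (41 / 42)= 1394 / 3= 464.67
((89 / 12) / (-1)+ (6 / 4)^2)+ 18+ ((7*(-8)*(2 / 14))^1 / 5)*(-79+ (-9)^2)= 289 / 30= 9.63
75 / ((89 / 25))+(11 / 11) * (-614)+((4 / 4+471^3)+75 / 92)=855535624799 / 8188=104486519.88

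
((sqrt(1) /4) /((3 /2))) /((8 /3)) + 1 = 17 /16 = 1.06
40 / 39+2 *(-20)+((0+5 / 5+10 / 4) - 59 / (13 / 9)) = -5953 / 78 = -76.32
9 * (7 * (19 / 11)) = 1197 / 11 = 108.82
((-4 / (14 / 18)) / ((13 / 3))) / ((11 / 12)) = -1296 / 1001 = -1.29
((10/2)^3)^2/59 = 15625/59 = 264.83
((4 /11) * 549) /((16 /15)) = 187.16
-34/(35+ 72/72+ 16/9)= -9/10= -0.90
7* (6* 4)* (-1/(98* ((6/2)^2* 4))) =-1/21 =-0.05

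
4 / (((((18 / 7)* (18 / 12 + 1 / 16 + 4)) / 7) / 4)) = 6272 / 801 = 7.83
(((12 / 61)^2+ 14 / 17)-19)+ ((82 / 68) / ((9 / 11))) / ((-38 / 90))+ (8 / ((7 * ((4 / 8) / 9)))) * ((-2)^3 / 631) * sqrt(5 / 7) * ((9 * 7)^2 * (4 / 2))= -186624 * sqrt(35) / 631-51989813 / 2403766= -1771.36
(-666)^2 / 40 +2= 110909 / 10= 11090.90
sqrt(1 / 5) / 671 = sqrt(5) / 3355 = 0.00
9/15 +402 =2013/5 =402.60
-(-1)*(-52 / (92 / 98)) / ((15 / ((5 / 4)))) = -637 / 138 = -4.62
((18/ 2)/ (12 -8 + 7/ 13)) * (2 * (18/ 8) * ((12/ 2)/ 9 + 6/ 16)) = 8775/ 944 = 9.30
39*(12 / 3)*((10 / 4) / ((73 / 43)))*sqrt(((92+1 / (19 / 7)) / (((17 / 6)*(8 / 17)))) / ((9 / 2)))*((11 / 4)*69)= 19092645*sqrt(2470) / 5548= 171032.29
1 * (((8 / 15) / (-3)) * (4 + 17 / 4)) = -22 / 15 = -1.47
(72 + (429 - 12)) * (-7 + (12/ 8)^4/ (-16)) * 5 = -17888.61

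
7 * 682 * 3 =14322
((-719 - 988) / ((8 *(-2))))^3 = 4973940243 / 4096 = 1214340.88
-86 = -86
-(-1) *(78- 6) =72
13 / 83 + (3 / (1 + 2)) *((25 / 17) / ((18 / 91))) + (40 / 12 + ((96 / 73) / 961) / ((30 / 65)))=19470144623 / 1781745894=10.93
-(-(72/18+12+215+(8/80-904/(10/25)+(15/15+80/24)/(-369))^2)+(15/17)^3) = 3074995950287291777/602063093700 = 5107431.40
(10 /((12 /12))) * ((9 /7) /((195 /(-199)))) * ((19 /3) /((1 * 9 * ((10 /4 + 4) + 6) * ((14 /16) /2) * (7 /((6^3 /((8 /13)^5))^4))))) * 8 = -326394564966941711449193500113 /4714156104089600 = -69237114291524.97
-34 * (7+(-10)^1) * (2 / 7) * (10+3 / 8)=4233 / 14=302.36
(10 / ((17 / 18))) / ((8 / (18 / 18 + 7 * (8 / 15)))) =213 / 34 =6.26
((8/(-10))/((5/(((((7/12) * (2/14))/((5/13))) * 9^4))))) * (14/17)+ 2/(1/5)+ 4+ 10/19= -6976146/40375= -172.78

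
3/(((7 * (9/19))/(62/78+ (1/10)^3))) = 589741/819000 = 0.72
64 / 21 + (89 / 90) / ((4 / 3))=1061 / 280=3.79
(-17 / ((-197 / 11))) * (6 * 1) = 1122 / 197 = 5.70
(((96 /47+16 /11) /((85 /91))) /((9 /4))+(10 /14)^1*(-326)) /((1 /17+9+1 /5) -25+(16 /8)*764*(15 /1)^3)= -320033183 /7138645707501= -0.00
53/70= 0.76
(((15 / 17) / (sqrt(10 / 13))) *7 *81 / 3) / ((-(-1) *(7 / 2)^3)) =324 *sqrt(130) / 833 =4.43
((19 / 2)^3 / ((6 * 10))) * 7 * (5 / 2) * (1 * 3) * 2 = 1500.41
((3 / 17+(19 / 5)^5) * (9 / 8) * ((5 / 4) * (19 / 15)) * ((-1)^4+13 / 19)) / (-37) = -126309174 / 1965625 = -64.26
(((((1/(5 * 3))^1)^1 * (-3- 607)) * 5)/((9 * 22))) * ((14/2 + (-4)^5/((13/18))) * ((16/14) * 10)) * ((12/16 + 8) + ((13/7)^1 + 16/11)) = 415634571500/2081079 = 199720.71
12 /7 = 1.71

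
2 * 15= 30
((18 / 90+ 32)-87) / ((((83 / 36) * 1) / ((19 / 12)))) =-15618 / 415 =-37.63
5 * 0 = 0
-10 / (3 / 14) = -140 / 3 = -46.67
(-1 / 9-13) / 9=-118 / 81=-1.46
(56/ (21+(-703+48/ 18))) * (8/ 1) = -672/ 1019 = -0.66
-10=-10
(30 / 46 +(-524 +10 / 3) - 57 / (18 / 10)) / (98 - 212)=4.84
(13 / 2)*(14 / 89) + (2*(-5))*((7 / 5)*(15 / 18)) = -2842 / 267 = -10.64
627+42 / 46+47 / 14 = 631.27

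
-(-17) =17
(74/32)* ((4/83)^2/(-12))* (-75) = 0.03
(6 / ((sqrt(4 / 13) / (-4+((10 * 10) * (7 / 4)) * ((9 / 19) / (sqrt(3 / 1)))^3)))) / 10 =-6 * sqrt(13) / 5+8505 * sqrt(39) / 13718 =-0.45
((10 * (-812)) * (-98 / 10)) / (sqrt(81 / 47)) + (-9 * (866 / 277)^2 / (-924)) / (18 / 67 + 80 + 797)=37685289 / 347262333341 + 79576 * sqrt(47) / 9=60616.17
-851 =-851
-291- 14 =-305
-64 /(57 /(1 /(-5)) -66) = 64 /351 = 0.18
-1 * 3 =-3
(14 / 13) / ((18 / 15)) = 35 / 39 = 0.90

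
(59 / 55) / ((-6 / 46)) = -8.22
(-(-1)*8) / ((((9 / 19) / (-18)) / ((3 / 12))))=-76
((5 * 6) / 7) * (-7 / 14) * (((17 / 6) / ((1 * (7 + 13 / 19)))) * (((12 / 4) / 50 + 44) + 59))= -1664419 / 20440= -81.43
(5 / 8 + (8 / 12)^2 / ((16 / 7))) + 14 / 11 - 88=-85.91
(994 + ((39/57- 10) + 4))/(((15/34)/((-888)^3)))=-29815201907712/19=-1569221153037.47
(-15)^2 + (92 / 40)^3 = 237167 / 1000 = 237.17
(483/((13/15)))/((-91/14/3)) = -43470/169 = -257.22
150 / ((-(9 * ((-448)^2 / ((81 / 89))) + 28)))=-675 / 8931454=-0.00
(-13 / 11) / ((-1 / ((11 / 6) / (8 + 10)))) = 13 / 108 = 0.12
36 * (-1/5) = -36/5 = -7.20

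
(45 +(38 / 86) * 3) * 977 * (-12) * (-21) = 11405543.44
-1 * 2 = -2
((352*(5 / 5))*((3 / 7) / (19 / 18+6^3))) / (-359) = -19008 / 9818291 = -0.00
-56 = -56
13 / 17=0.76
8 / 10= 4 / 5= 0.80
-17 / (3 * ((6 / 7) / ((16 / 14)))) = -7.56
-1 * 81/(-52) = 81/52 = 1.56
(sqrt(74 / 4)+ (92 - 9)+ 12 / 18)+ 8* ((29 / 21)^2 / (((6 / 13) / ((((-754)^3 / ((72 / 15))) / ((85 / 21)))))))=-2343275437535 / 3213+ sqrt(74) / 2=-729310745.01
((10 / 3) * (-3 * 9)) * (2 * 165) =-29700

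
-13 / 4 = -3.25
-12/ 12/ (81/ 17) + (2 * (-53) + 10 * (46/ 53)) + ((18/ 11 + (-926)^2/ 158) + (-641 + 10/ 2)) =17515877377/ 3730617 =4695.17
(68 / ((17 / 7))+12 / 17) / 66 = 244 / 561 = 0.43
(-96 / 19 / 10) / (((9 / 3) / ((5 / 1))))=-16 / 19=-0.84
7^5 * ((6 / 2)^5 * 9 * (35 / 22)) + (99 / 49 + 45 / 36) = 126076204921 / 2156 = 58476903.95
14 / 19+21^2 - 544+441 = 6436 / 19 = 338.74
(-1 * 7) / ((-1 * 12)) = 0.58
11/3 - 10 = -19/3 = -6.33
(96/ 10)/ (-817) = -48/ 4085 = -0.01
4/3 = 1.33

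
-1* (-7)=7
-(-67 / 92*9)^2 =-363609 / 8464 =-42.96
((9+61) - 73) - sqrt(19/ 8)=-3 - sqrt(38)/ 4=-4.54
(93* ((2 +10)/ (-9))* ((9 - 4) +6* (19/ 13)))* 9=-199764/ 13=-15366.46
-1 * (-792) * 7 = 5544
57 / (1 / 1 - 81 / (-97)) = 31.06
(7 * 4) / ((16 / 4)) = 7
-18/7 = -2.57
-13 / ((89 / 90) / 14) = -16380 / 89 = -184.04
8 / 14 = 0.57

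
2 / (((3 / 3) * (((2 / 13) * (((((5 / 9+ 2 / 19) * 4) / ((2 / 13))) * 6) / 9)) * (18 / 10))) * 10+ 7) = 114 / 2207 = 0.05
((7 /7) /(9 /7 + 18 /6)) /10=7 /300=0.02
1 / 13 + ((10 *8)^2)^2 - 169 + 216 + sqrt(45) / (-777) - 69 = 532479715 / 13 - sqrt(5) / 259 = 40959978.07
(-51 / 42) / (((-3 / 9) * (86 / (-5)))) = -255 / 1204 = -0.21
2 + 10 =12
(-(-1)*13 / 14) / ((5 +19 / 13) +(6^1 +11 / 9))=1521 / 22414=0.07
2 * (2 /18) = 2 /9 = 0.22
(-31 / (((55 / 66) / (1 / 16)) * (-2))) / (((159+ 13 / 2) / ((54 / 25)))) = 2511 / 165500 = 0.02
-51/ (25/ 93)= -4743/ 25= -189.72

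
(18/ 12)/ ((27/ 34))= 17/ 9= 1.89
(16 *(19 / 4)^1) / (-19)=-4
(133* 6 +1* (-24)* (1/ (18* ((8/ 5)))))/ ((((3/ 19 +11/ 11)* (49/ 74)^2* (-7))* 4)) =-124410613/ 2218524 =-56.08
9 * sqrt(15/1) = 9 * sqrt(15) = 34.86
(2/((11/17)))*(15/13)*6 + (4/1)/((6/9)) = 3918/143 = 27.40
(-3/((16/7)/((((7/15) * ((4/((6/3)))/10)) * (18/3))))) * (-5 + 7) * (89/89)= -147/100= -1.47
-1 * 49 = -49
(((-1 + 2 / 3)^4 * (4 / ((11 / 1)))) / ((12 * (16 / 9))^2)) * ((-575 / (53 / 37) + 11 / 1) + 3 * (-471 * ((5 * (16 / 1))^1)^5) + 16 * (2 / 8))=-239644800020 / 5247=-45672727.28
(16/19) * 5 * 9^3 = 58320/19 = 3069.47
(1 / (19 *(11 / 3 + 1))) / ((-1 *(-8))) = 3 / 2128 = 0.00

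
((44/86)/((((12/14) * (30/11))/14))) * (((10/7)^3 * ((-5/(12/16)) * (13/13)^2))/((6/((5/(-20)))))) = 60500/24381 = 2.48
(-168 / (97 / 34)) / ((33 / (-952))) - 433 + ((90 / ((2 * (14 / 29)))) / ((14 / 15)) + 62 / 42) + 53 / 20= 1074249208 / 784245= 1369.79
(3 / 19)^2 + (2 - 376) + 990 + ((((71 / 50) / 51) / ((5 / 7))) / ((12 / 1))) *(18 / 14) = 3780570631 / 6137000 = 616.03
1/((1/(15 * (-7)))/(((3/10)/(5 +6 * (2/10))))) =-315/62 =-5.08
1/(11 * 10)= 1/110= 0.01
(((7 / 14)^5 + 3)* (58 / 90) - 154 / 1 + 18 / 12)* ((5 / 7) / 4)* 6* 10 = -1083935 / 672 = -1613.00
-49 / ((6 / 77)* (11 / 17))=-5831 / 6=-971.83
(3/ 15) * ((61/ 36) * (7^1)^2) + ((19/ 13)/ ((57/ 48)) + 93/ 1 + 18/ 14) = 1836559/ 16380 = 112.12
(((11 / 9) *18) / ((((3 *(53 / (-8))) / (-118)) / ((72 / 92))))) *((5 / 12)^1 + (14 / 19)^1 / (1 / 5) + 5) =21546800 / 23161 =930.31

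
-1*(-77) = 77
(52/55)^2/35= 2704/105875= 0.03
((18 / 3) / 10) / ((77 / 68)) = 204 / 385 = 0.53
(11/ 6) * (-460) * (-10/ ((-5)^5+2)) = -25300/ 9369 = -2.70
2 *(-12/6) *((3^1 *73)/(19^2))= -876/361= -2.43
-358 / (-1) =358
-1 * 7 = -7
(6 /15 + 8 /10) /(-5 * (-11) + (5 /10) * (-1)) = 12 /545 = 0.02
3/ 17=0.18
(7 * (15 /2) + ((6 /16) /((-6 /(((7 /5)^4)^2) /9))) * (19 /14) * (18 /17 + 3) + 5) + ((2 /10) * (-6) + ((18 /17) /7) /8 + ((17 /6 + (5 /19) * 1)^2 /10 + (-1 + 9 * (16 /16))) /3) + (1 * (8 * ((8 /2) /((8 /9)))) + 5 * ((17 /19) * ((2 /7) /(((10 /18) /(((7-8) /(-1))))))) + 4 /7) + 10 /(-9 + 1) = 51.20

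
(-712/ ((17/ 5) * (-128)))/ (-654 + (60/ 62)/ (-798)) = -1834735/ 733433584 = -0.00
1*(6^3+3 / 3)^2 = 47089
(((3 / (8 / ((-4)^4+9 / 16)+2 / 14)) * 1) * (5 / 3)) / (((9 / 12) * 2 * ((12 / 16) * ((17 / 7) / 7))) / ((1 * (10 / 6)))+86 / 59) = 16614577000 / 978400641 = 16.98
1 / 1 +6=7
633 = 633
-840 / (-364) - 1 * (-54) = 732 / 13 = 56.31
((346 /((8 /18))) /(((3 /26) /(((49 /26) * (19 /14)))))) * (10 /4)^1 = 43141.88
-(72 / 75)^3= -13824 / 15625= -0.88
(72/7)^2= 5184/49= 105.80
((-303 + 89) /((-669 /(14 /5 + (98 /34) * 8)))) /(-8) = -117593 /113730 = -1.03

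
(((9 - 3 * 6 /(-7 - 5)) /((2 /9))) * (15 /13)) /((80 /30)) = 8505 /416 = 20.44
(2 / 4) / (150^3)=1 / 6750000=0.00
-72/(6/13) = -156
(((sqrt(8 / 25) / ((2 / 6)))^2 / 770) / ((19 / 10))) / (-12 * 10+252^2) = 3 / 96594575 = 0.00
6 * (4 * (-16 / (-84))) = 32 / 7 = 4.57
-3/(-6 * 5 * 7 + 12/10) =5/348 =0.01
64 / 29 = 2.21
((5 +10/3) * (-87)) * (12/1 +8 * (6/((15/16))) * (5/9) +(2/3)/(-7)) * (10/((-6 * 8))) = 4607375/756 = 6094.41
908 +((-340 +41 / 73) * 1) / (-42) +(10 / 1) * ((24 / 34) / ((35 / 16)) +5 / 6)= 6907223 / 7446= 927.64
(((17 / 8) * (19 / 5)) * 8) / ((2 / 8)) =258.40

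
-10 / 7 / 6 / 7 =-5 / 147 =-0.03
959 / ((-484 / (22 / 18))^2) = 959 / 156816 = 0.01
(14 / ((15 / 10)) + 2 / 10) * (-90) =-858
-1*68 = -68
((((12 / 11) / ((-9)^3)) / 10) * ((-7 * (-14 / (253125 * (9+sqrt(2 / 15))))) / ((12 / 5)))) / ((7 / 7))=-49 / 18238213125+49 * sqrt(30) / 2462158771875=-0.00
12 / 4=3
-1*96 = -96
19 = 19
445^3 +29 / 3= 264363404 / 3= 88121134.67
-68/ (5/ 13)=-884/ 5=-176.80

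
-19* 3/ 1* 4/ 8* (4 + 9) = -741/ 2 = -370.50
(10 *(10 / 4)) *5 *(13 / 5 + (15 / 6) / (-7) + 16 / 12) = 18775 / 42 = 447.02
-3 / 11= -0.27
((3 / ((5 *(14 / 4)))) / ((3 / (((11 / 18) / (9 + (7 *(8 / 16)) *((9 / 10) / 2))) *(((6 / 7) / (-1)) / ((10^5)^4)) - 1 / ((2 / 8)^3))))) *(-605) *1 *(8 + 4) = 171974880000000000000001331 / 6477187500000000000000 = 26550.86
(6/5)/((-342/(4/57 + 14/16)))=-431/129960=-0.00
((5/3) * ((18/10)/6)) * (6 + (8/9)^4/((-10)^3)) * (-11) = -27061309/820125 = -33.00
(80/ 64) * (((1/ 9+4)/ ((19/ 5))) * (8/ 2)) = 925/ 171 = 5.41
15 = 15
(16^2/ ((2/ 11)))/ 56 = 176/ 7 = 25.14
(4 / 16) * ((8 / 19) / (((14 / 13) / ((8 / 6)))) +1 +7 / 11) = 4735 / 8778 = 0.54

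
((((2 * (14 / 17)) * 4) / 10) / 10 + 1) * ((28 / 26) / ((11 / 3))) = 19026 / 60775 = 0.31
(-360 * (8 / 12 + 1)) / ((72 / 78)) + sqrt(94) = -650 + sqrt(94) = -640.30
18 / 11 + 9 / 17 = 405 / 187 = 2.17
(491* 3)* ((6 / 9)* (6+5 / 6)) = 20131 / 3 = 6710.33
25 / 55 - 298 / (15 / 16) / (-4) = 13187 / 165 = 79.92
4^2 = 16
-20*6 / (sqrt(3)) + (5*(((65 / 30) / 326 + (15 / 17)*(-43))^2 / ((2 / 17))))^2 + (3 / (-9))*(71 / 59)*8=3734237615881625219378794019 / 998355575174851584 - 40*sqrt(3)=3740388334.15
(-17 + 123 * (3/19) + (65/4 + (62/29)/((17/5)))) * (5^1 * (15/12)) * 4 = 18078175/37468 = 482.50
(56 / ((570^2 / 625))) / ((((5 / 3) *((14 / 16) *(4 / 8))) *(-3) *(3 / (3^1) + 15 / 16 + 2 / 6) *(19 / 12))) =-0.01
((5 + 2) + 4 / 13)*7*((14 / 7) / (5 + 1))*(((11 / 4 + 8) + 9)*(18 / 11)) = 157605 / 286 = 551.07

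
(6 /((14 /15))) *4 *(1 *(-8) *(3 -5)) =2880 /7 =411.43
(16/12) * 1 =1.33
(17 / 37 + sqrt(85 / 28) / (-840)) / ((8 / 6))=51 / 148 - sqrt(595) / 15680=0.34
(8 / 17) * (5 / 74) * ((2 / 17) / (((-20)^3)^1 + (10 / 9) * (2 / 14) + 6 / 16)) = -20160 / 43111299583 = -0.00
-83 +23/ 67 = -5538/ 67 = -82.66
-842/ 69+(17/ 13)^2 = -10.49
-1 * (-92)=92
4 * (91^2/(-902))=-16562/451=-36.72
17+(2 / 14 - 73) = -391 / 7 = -55.86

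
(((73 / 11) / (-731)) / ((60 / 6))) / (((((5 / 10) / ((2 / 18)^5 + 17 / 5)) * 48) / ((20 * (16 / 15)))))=-26647336 / 9712084275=-0.00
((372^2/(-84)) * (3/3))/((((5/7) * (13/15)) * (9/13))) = -3844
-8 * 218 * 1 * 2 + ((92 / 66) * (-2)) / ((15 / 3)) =-575612 / 165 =-3488.56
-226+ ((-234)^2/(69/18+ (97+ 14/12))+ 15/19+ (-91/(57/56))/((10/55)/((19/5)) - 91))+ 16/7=40600230191/128938047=314.88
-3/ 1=-3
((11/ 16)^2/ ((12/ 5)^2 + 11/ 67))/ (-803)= -18425/ 185441024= -0.00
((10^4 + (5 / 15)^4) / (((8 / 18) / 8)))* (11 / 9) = 220000.27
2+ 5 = 7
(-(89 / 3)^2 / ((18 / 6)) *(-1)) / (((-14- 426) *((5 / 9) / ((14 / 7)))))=-7921 / 3300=-2.40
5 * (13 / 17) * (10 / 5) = 130 / 17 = 7.65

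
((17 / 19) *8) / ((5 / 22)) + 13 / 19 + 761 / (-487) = 1416464 / 46265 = 30.62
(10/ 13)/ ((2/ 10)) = 50/ 13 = 3.85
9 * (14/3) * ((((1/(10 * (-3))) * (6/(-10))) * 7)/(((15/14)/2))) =1372/125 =10.98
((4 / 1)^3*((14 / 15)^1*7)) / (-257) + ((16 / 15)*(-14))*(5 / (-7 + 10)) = -306656 / 11565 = -26.52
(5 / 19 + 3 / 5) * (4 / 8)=41 / 95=0.43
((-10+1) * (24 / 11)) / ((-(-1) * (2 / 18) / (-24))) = 46656 / 11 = 4241.45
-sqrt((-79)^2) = -79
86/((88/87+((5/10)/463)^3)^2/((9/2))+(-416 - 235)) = -1846780968285227318977728/13974820069485660441958223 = -0.13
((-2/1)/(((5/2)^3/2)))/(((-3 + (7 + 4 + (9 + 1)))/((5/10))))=-8/1125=-0.01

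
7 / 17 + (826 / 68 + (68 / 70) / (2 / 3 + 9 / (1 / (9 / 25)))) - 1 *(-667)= 47405695 / 69734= 679.81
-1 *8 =-8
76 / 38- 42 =-40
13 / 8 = 1.62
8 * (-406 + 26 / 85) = -275872 / 85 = -3245.55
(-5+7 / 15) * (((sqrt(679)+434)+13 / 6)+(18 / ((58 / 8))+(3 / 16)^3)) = -2106.70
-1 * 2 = -2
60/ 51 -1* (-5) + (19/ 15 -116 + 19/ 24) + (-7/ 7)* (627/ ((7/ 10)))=-14329687/ 14280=-1003.48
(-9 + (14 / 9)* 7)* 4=7.56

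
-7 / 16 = -0.44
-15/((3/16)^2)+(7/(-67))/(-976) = -83701739/196176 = -426.67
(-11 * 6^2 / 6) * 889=-58674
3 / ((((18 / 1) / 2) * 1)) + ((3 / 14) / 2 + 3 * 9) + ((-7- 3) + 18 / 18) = 1549 / 84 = 18.44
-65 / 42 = -1.55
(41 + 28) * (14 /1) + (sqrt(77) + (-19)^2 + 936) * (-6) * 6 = -45726 - 36 * sqrt(77) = -46041.90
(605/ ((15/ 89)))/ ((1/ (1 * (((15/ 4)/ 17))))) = 53845/ 68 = 791.84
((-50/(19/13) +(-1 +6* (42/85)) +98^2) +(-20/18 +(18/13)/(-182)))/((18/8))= 658264670144/154754145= 4253.62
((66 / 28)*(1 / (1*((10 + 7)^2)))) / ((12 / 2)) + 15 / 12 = 5063 / 4046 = 1.25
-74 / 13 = -5.69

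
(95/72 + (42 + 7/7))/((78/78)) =44.32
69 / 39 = 23 / 13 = 1.77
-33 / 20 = -1.65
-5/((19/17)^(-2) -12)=1805/4043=0.45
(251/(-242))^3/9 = -0.12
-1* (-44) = 44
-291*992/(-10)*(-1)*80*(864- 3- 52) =-1868285184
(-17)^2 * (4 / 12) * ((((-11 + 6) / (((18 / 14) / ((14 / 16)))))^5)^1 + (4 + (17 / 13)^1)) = -3277851777790913 / 75461787648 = -43437.24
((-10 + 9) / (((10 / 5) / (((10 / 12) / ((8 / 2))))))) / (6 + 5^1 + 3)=-5 / 672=-0.01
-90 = -90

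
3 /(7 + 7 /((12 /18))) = 0.17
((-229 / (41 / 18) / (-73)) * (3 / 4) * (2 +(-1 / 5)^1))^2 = 3096588609 / 895804900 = 3.46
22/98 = 0.22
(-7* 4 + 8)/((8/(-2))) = 5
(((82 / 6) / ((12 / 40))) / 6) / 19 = 205 / 513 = 0.40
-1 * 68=-68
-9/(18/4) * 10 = -20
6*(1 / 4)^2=3 / 8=0.38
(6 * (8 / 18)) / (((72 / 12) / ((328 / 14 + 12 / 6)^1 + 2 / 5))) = 3616 / 315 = 11.48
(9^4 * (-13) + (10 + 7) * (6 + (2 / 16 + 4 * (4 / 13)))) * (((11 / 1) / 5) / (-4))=97432137 / 2080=46842.37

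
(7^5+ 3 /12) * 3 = 201687 /4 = 50421.75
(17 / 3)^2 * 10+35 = 356.11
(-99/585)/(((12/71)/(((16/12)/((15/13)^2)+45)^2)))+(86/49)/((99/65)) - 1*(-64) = -2053.70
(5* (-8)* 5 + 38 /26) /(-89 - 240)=2581 /4277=0.60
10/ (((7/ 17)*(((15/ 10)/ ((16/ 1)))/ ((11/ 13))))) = 59840/ 273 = 219.19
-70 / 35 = -2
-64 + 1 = -63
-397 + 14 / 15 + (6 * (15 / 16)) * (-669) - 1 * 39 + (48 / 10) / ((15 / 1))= -2518723 / 600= -4197.87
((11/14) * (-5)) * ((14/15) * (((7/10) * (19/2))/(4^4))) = -1463/15360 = -0.10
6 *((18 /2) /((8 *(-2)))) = -3.38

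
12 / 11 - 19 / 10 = -89 / 110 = -0.81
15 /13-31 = -388 /13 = -29.85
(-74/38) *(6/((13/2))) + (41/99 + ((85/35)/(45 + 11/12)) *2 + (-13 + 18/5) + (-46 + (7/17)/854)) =-2917528218457/51476254830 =-56.68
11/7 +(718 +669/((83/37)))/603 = 1140968/350343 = 3.26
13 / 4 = 3.25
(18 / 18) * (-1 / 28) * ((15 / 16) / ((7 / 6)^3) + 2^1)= -0.09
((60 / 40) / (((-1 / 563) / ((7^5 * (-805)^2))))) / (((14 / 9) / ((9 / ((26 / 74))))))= -7875902176712325 / 52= -151459657244467.79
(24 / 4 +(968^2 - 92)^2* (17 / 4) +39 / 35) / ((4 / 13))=1697526141064897 / 140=12125186721892.12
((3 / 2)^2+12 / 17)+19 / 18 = 2455 / 612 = 4.01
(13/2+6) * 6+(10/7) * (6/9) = 1595/21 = 75.95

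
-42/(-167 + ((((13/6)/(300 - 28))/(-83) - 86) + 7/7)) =0.17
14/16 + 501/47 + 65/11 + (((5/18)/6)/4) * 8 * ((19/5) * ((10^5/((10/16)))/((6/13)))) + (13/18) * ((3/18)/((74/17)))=121992.78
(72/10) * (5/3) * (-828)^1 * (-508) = 5047488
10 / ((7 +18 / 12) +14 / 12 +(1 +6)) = 3 / 5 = 0.60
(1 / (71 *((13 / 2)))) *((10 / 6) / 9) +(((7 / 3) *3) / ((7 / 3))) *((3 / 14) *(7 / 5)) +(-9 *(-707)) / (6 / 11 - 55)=-17308546519 / 149276790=-115.95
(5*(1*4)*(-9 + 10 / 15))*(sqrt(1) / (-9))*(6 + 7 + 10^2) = 56500 / 27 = 2092.59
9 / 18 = 1 / 2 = 0.50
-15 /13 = -1.15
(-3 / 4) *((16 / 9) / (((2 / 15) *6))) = -5 / 3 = -1.67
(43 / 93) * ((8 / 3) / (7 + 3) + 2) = 1462 / 1395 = 1.05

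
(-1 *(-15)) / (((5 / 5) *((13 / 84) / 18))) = 22680 / 13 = 1744.62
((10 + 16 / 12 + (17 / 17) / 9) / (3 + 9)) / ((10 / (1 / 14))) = 103 / 15120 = 0.01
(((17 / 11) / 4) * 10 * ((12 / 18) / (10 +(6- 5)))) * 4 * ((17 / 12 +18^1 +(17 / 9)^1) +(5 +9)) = 108035 / 3267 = 33.07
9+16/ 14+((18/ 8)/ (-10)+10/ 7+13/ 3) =13171/ 840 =15.68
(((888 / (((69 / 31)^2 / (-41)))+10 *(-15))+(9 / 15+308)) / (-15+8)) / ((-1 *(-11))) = 93.38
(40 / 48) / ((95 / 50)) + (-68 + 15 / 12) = -15119 / 228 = -66.31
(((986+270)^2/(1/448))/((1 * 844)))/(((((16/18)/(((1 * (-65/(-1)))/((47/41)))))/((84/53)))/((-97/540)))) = -7992898496128/525601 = -15207159.99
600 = 600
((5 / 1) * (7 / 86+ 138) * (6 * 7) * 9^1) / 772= 11221875 / 33196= 338.05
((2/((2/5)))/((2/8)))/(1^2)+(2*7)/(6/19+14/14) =766/25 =30.64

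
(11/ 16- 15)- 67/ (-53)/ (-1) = -15.58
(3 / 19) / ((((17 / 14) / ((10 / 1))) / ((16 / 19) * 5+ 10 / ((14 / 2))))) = 45000 / 6137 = 7.33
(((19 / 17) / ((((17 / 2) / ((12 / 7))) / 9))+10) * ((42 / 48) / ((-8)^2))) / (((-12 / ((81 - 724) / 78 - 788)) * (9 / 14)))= 5289591083 / 311620608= 16.97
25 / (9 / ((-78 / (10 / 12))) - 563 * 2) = -1300 / 58557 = -0.02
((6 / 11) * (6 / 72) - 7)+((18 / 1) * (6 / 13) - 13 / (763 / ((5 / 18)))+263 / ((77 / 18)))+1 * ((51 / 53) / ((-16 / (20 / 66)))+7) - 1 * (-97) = 6313936127 / 37850904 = 166.81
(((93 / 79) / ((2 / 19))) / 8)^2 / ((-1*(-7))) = 0.28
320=320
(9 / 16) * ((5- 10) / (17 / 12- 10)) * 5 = 675 / 412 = 1.64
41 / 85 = 0.48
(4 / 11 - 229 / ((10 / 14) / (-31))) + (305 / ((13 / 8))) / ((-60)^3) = 7674867049 / 772200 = 9938.96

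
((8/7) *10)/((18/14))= 80/9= 8.89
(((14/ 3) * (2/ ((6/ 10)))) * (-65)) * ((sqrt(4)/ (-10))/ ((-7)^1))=-260/ 9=-28.89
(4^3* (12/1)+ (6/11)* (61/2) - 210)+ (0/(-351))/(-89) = 6321/11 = 574.64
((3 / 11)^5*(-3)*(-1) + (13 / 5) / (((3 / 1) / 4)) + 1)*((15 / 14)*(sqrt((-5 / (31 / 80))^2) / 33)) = 2160270400 / 1153286211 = 1.87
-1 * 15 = -15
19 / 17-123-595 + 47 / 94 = -716.38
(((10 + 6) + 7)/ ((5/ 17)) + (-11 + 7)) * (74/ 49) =3922/ 35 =112.06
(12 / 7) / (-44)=-3 / 77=-0.04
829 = 829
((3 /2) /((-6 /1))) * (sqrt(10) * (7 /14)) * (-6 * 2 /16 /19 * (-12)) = -9 * sqrt(10) /152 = -0.19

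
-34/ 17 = -2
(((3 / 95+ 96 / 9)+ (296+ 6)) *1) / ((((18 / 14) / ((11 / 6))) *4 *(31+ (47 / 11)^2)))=830321723 / 366897600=2.26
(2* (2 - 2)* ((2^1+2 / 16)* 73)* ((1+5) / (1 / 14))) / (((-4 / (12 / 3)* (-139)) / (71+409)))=0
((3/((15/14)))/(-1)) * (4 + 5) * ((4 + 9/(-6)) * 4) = -252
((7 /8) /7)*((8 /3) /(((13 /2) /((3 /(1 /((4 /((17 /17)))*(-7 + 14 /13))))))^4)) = 3887645110272 /815730721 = 4765.84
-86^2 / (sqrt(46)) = -3698 *sqrt(46) / 23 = -1090.48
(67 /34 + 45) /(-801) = -1597 /27234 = -0.06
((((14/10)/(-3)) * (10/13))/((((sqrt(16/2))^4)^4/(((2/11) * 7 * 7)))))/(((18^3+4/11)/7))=-2401/10494500929536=-0.00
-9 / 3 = -3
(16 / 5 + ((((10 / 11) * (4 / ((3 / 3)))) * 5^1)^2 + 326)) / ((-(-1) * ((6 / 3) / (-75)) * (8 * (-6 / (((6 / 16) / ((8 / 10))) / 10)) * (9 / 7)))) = 6985405 / 371712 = 18.79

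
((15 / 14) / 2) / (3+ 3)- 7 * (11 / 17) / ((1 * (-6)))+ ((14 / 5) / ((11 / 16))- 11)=-955531 / 157080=-6.08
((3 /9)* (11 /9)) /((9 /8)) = 88 /243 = 0.36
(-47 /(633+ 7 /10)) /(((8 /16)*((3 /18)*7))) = -5640 /44359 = -0.13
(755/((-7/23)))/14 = -17365/98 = -177.19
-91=-91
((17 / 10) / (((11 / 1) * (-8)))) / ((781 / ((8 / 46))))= -17 / 3951860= -0.00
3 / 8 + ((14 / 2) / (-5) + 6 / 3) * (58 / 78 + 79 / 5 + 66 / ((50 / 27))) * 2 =818939 / 13000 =63.00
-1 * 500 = -500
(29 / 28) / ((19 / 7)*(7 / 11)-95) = -319 / 28728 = -0.01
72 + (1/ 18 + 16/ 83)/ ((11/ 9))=131843/ 1826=72.20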